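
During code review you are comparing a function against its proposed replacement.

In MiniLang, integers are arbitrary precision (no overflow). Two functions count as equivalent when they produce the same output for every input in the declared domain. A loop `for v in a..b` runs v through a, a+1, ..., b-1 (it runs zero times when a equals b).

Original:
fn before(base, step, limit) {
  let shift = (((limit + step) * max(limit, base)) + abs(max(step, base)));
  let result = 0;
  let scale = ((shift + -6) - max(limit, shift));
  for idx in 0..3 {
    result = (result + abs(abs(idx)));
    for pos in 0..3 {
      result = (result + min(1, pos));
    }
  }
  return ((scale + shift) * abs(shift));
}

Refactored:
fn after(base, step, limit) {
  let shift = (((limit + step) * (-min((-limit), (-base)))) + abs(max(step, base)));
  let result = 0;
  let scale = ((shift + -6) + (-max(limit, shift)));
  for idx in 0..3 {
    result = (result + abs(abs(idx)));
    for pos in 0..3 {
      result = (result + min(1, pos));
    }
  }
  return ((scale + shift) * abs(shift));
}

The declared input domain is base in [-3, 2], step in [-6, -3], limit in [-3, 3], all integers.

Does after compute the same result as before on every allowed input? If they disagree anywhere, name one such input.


Comparing the listings, the differences include: min/max/abs usage differs, plus arithmetic usage differs.
One worked example (base=1, step=-3, limit=-2) — before: shift=-4, then result=0, then scale=-8, then (idx=0), then result=0, then (pos=0), then result=0, then (pos=1), then result=1, then (pos=2), then result=2, then (idx=1), then result=3, then (pos=0), then result=3, then (pos=1), then result=4, then (pos=2), then result=5, then (idx=2), then result=7, then (pos=0), then result=7, then (pos=1), then result=8, then (pos=2), then result=9, then returns -48; after: shift=-4, then result=0, then scale=-8, then (idx=0), then result=0, then (pos=0), then result=0, then (pos=1), then result=1, then (pos=2), then result=2, then (idx=1), then result=3, then (pos=0), then result=3, then (pos=1), then result=4, then (pos=2), then result=5, then (idx=2), then result=7, then (pos=0), then result=7, then (pos=1), then result=8, then (pos=2), then result=9, then returns -48; agreement on -48.
Checked all 168 inputs in the declared domain: the outputs agree on every one.
verdict: equivalent


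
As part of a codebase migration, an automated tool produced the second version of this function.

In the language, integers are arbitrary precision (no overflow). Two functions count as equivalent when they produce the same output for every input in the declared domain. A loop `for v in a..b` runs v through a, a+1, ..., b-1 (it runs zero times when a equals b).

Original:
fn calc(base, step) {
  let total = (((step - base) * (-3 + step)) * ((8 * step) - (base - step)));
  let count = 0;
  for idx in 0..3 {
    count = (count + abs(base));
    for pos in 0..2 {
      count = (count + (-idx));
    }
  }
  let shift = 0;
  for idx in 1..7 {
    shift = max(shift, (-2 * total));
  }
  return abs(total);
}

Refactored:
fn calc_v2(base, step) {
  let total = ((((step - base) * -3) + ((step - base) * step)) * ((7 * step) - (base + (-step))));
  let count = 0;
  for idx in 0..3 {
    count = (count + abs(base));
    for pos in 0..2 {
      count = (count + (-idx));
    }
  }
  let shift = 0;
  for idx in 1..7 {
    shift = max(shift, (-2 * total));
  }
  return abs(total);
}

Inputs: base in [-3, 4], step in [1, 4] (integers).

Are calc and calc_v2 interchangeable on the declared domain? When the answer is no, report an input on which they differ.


Run the pair on base=-3, step=1.
calc: total = -96; count = 0; [idx=0]; count = 3; [pos=0]; count = 3; [pos=1]; count = 3; [idx=1]; count = 6; [pos=0]; count = 5; [pos=1]; count = 4; [idx=2]; count = 7; [pos=0]; count = 5; [pos=1]; count = 3; shift = 0; [idx=1]; shift = 192; [idx=2]; shift = 192; [idx=3]; shift = 192; [idx=4]; shift = 192; [idx=5]; shift = 192; [idx=6]; shift = 192; return 96
calc_v2: total = -88; count = 0; [idx=0]; count = 3; [pos=0]; count = 3; [pos=1]; count = 3; [idx=1]; count = 6; [pos=0]; count = 5; [pos=1]; count = 4; [idx=2]; count = 7; [pos=0]; count = 5; [pos=1]; count = 3; shift = 0; [idx=1]; shift = 176; [idx=2]; shift = 176; [idx=3]; shift = 176; [idx=4]; shift = 176; [idx=5]; shift = 176; [idx=6]; shift = 176; return 88
96 != 88, so the rewrite changes behavior.
verdict: not equivalent; witness: base=-3, step=1


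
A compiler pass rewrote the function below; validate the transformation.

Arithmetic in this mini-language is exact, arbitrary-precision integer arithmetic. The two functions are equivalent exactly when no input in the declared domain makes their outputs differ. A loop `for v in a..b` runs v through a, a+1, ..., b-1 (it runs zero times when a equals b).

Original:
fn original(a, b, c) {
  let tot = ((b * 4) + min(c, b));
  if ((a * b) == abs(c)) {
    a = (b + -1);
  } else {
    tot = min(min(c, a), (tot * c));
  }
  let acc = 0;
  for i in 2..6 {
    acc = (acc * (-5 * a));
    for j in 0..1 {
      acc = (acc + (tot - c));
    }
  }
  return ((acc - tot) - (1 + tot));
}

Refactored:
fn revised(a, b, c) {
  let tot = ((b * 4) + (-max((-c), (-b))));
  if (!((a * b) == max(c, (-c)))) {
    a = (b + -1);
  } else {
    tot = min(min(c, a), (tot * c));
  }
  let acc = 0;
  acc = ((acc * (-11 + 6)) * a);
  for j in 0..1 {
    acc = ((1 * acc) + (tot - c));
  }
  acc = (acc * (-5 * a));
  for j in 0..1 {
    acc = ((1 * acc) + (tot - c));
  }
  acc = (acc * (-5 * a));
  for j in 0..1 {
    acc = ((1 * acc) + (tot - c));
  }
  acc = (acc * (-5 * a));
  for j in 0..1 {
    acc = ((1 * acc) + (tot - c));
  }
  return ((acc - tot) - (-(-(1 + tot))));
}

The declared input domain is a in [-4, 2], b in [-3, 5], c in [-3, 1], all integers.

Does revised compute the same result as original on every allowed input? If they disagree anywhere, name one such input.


These are not equivalent — on a=-4, b=-3, c=-3 the outputs split (-8414 vs -101023).
original: tot becomes -15; next ((a * b) == abs(c)) evaluates to false; next tot becomes -4; next acc becomes 0; next at i=2:; next acc becomes 0; next at j=0:; next acc becomes -1; next at i=3:; next acc becomes -20; next at j=0:; next acc becomes -21; next at i=4:; next acc becomes -420; next at j=0:; next acc becomes -421; next at i=5:; next acc becomes -8420; next at j=0:; next acc becomes -8421; next final value -8414
revised: tot becomes -15; next (!((a * b) == max(c, (-c)))) evaluates to true; next a becomes -4; next acc becomes 0; next acc becomes 0; next at j=0:; next acc becomes -12; next acc becomes -240; next at j=0:; next acc becomes -252; next acc becomes -5040; next at j=0:; next acc becomes -5052; next acc becomes -101040; next at j=0:; next acc becomes -101052; next final value -101023
verdict: not equivalent; witness: a=-4, b=-3, c=-3


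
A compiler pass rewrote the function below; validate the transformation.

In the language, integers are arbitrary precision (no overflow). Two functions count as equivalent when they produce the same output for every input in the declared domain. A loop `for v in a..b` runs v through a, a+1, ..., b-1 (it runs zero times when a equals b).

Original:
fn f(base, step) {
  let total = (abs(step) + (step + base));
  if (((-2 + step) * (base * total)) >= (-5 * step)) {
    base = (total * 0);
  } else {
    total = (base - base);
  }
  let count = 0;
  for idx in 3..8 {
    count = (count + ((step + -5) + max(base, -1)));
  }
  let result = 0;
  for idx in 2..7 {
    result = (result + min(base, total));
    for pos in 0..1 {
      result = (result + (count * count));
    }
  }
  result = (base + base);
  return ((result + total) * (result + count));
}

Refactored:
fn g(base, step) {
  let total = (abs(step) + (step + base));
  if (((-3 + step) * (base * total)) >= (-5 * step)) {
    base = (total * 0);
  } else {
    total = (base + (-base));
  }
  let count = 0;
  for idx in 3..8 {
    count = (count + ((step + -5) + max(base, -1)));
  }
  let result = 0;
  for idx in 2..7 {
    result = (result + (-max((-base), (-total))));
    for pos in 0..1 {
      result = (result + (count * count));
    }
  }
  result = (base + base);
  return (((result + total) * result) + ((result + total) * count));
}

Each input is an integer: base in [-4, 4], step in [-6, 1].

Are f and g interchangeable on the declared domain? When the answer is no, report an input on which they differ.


Try base=-3, step=1.
f: total=-1, then (((-2 + step) * (base * total)) >= (-5 * step)) is true, then base=0, then count=0, then (idx=3), then count=-4, then (idx=4), then count=-8, then (idx=5), then count=-12, then (idx=6), then count=-16, then (idx=7), then count=-20, then result=0, then (idx=2), then result=-1, then (pos=0), then result=399, then (idx=3), then result=398, then (pos=0), then result=798, then (idx=4), then result=797, then (pos=0), then result=1197, then (idx=5), then result=1196, then (pos=0), then result=1596, then (idx=6), then result=1595, then (pos=0), then result=1995, then result=0, then returns 20
g: total=-1, then (((-3 + step) * (base * total)) >= (-5 * step)) is false, then total=0, then count=0, then (idx=3), then count=-5, then (idx=4), then count=-10, then (idx=5), then count=-15, then (idx=6), then count=-20, then (idx=7), then count=-25, then result=0, then (idx=2), then result=-3, then (pos=0), then result=622, then (idx=3), then result=619, then (pos=0), then result=1244, then (idx=4), then result=1241, then (pos=0), then result=1866, then (idx=5), then result=1863, then (pos=0), then result=2488, then (idx=6), then result=2485, then (pos=0), then result=3110, then result=-6, then returns 186
20 and 186 differ, so these are not the same function on this domain.
verdict: not equivalent; witness: base=-3, step=1


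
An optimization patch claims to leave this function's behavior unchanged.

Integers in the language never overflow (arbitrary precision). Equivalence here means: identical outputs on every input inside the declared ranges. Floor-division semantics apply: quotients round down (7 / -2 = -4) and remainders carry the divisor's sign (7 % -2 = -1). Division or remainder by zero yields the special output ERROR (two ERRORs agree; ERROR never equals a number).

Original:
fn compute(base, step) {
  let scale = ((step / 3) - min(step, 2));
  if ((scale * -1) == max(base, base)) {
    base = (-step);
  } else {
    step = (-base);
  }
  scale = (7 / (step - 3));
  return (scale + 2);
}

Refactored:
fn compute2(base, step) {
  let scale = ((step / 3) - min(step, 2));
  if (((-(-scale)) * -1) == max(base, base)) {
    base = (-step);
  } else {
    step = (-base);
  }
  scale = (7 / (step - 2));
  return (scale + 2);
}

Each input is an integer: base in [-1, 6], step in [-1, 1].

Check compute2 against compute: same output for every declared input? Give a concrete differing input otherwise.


Not equivalent: base=-1, step=-1 separates them (-2 vs -5).
compute: scale = 0; ((scale * -1) == max(base, base)) -> false; step = 1; scale = -4; return -2
compute2: scale = 0; (((-(-scale)) * -1) == max(base, base)) -> false; step = 1; scale = -7; return -5
verdict: not equivalent; witness: base=-1, step=-1


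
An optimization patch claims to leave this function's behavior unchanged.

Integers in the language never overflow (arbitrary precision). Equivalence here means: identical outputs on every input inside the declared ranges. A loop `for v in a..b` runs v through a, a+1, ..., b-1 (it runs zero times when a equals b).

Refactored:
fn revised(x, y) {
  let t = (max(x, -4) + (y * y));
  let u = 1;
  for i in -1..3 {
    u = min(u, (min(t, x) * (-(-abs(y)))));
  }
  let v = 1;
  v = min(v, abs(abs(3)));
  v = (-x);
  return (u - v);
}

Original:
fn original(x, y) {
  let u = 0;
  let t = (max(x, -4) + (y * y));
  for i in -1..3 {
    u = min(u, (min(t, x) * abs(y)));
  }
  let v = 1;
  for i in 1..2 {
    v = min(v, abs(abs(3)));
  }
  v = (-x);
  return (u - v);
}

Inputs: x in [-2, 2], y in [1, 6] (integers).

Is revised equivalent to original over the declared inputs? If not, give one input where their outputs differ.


Consider the input x=1, y=1.
original: u=0, then t=2, then (i=-1), then u=0, then (i=0), then u=0, then (i=1), then u=0, then (i=2), then u=0, then v=1, then (i=1), then v=1, then v=-1, then returns 1
revised: t=2, then u=1, then (i=-1), then u=1, then (i=0), then u=1, then (i=1), then u=1, then (i=2), then u=1, then v=1, then v=1, then v=-1, then returns 2
1 against 2: the behavior changed.
verdict: not equivalent; witness: x=1, y=1


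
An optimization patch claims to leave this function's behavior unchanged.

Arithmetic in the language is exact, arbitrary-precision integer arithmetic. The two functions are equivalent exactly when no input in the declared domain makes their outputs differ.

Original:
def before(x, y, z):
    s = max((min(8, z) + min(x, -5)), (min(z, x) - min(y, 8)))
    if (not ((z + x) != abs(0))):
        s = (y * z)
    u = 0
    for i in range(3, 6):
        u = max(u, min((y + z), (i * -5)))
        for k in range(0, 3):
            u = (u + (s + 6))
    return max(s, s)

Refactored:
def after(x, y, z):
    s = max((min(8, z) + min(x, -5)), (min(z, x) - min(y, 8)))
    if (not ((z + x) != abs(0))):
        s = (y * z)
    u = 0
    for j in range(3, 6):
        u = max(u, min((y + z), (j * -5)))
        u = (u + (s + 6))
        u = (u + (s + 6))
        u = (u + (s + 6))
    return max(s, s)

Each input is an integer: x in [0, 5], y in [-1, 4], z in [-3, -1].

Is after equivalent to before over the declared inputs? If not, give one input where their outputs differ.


Reading the diff, among the changes: arithmetic usage differs, plus loop structure differs, plus statement counts differ, plus constant usage differs, plus local variable names differ.
One worked example (x=4, y=4, z=-3) — before: s := -7 | (not ((z + x) != abs(0))): false | u := 0 | iter i=3: | u := 0 | iter k=0: | u := -1 | iter k=1: | u := -2 | iter k=2: | u := -3 | iter i=4: | u := -3 | iter k=0: | u := -4 | iter k=1: | u := -5 | iter k=2: | u := -6 | iter i=5: | u := -6 | iter k=0: | u := -7 | iter k=1: | u := -8 | iter k=2: | u := -9 | result -7; after: s := -7 | (not ((z + x) != abs(0))): false | u := 0 | iter j=3: | u := 0 | u := -1 | u := -2 | u := -3 | iter j=4: | u := -3 | u := -4 | u := -5 | u := -6 | iter j=5: | u := -6 | u := -7 | u := -8 | u := -9 | result -7; agreement on -7.
Checked all 108 inputs in the declared domain: the outputs agree on every one.
verdict: equivalent


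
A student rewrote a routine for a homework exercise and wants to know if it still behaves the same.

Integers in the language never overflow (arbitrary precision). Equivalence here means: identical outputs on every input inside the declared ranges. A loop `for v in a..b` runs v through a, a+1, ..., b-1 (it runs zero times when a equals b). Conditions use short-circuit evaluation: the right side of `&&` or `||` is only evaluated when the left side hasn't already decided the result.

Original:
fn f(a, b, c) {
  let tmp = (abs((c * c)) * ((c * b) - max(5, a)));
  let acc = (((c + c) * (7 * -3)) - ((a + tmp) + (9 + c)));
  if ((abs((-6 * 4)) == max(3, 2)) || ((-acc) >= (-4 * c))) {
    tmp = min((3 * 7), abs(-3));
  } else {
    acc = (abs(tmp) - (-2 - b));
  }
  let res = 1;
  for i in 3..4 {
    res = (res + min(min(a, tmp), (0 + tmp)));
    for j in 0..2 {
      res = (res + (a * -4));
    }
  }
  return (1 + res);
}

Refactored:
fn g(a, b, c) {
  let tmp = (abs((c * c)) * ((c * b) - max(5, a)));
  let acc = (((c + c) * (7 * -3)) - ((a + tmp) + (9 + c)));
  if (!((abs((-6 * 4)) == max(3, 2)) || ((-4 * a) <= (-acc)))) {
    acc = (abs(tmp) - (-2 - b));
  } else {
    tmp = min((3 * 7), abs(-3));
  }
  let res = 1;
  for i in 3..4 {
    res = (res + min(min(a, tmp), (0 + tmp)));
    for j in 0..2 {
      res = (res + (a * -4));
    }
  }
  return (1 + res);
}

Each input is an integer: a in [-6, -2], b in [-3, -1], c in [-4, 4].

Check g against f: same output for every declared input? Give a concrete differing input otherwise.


Try a=-6, b=-3, c=3.
f: tmp = -126; acc = -6; ((abs((-6 * 4)) == max(3, 2)) || ((-acc) >= (-4 * c))) -> true; tmp = 3; res = 1; [i=3]; res = -5; [j=0]; res = 19; [j=1]; res = 43; return 44
g: tmp = -126; acc = -6; (!((abs((-6 * 4)) == max(3, 2)) || ((-4 * a) <= (-acc)))) -> true; acc = 125; res = 1; [i=3]; res = -125; [j=0]; res = -101; [j=1]; res = -77; return -76
44 against -76: the behavior changed.
verdict: not equivalent; witness: a=-6, b=-3, c=3


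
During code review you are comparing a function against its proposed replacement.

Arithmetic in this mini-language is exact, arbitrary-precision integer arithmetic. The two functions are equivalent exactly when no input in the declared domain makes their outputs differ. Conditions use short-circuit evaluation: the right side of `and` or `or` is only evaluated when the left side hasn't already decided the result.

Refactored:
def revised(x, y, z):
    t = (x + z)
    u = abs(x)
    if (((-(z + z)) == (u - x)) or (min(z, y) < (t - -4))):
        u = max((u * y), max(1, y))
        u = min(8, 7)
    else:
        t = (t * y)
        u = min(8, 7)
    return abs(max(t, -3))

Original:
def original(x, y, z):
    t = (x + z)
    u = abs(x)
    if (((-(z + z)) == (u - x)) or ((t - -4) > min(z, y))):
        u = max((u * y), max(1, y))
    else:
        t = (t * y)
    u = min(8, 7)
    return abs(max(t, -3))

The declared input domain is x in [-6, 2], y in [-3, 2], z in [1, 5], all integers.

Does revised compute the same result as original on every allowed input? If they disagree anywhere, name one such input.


Behavior is preserved: although statement counts differ, and min/max/abs usage differs, and constant usage differs, and comparison usage differs, the outputs never diverge.
Tracing x=-2, y=-3, z=5: original: t := 3 | u := 2 | (((-(z + z)) == (u - x)) or ((t - -4) > min(z, y))): true | u := 1 | u := 7 | result 3 | revised: t := 3 | u := 2 | (((-(z + z)) == (u - x)) or (min(z, y) < (t - -4))): true | u := 1 | u := 7 | result 3 — matching result 3.
Every one of the 270 inputs gives matching results.
verdict: equivalent


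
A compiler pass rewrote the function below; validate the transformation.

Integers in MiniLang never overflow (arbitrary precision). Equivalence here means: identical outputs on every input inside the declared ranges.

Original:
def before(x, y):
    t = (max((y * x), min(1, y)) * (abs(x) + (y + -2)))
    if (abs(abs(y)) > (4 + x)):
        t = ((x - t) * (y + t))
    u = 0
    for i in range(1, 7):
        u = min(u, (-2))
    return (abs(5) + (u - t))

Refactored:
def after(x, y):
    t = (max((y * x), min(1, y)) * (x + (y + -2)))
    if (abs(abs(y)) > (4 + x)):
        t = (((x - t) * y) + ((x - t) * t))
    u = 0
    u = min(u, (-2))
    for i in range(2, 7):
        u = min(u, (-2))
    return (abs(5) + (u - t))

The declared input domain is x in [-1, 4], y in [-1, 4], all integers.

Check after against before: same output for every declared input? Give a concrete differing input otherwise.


Consider the input x=-1, y=-1.
before: t = -2; (abs(abs(y)) > (4 + x)) -> false; u = 0; [i=1]; u = -2; [i=2]; u = -2; [i=3]; u = -2; [i=4]; u = -2; [i=5]; u = -2; [i=6]; u = -2; return 5
after: t = -4; (abs(abs(y)) > (4 + x)) -> false; u = 0; u = -2; [i=2]; u = -2; [i=3]; u = -2; [i=4]; u = -2; [i=5]; u = -2; [i=6]; u = -2; return 7
5 against 7: the behavior changed.
verdict: not equivalent; witness: x=-1, y=-1


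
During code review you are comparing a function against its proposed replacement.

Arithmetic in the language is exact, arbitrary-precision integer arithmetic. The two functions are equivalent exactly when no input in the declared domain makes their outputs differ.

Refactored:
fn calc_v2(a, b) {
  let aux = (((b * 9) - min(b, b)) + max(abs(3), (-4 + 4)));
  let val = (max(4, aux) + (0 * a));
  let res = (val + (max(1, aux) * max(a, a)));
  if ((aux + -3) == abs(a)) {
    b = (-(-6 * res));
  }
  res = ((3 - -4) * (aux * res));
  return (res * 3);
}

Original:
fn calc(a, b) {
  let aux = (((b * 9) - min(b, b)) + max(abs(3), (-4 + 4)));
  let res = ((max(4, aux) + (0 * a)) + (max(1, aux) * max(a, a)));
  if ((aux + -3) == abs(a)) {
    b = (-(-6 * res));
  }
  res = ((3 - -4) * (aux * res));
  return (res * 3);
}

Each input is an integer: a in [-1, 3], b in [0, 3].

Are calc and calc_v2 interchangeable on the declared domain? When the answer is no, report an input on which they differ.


Although local variable names differ, and statement counts differ, 20/20 inputs agree.
verdict: equivalent


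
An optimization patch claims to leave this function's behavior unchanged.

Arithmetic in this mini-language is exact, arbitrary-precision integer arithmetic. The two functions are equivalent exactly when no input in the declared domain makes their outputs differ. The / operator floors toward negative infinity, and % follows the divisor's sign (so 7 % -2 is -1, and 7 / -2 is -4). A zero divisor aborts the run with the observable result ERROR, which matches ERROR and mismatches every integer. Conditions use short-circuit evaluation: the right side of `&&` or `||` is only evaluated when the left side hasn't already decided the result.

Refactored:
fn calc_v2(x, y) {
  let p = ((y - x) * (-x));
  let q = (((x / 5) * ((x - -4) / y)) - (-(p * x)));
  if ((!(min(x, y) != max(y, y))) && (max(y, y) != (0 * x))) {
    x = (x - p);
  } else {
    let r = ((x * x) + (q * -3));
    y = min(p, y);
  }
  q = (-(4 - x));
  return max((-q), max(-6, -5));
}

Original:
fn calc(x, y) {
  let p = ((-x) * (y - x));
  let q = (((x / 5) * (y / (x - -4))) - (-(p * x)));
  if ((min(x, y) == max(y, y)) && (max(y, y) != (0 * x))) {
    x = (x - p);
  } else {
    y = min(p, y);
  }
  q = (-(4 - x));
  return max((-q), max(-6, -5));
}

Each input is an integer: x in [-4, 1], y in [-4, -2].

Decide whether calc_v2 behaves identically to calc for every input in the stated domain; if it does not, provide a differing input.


Not equivalent: x=-4, y=-4 separates them (ERROR vs 8).
calc: p = 0; division by zero -> ERROR
calc_v2: p = 0; q = 0; ((!(min(x, y) != max(y, y))) && (max(y, y) != (0 * x))) -> true; x = -4; q = -8; return 8
verdict: not equivalent; witness: x=-4, y=-4


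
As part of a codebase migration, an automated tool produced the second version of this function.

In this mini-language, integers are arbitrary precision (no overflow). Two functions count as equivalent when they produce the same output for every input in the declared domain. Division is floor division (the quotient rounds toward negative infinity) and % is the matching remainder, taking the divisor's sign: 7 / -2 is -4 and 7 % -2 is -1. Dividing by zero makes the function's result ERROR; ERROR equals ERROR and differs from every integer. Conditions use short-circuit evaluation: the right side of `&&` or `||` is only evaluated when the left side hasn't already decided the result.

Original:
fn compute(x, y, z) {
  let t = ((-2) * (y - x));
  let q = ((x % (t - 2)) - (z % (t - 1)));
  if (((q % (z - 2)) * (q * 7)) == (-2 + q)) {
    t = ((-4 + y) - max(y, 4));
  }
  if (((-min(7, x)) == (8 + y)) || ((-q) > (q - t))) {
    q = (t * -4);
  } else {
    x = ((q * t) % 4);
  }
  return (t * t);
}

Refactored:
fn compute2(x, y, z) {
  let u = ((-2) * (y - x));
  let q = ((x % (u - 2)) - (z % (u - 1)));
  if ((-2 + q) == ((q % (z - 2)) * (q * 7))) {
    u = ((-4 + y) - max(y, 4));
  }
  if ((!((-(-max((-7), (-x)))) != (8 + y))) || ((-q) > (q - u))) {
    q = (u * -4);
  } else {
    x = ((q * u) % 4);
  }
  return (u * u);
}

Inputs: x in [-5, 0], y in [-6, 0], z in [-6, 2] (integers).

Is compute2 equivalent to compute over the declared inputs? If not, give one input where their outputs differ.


Changes here: min/max/abs usage differs, plus comparison usage differs, plus local variable names differ, plus boolean connective usage differs; the full 378-point sweep finds no disagreement.
verdict: equivalent


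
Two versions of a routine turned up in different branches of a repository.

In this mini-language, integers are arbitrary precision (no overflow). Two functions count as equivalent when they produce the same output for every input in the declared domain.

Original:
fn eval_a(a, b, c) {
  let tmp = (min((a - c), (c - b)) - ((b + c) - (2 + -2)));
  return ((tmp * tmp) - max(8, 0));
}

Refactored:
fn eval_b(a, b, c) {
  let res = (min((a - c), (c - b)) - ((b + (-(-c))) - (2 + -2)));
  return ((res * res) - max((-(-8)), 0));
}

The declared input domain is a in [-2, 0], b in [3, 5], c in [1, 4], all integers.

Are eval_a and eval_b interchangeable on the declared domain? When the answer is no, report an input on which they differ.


Comparing the listings, the differences include: local variable names differ.
As a probe, take a=-2, b=3, c=1: eval_a runs tmp = -7; return 41; eval_b runs res = -7; return 41; both end at 41.
Checked all 36 inputs in the declared domain: the outputs agree on every one.
verdict: equivalent


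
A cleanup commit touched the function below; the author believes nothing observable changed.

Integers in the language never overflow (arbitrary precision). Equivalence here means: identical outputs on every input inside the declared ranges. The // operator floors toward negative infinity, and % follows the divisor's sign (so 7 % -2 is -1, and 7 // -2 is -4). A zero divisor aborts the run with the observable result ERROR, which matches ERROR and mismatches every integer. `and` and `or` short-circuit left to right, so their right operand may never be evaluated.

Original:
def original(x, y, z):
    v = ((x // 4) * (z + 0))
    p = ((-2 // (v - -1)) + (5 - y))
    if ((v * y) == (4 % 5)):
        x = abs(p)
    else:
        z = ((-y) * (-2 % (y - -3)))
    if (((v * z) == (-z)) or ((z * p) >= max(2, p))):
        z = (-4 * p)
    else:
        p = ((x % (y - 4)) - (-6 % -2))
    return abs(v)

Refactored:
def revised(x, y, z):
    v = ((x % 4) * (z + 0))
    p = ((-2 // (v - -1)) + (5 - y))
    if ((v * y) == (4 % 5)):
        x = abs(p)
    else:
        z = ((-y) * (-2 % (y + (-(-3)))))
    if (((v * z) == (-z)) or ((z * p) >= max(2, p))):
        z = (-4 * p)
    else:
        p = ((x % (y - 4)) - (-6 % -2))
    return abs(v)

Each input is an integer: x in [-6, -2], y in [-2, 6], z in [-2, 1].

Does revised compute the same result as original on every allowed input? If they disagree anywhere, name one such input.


At x=-5, y=-2, z=-2: original gives 4, revised gives 6.
verdict: not equivalent; witness: x=-5, y=-2, z=-2


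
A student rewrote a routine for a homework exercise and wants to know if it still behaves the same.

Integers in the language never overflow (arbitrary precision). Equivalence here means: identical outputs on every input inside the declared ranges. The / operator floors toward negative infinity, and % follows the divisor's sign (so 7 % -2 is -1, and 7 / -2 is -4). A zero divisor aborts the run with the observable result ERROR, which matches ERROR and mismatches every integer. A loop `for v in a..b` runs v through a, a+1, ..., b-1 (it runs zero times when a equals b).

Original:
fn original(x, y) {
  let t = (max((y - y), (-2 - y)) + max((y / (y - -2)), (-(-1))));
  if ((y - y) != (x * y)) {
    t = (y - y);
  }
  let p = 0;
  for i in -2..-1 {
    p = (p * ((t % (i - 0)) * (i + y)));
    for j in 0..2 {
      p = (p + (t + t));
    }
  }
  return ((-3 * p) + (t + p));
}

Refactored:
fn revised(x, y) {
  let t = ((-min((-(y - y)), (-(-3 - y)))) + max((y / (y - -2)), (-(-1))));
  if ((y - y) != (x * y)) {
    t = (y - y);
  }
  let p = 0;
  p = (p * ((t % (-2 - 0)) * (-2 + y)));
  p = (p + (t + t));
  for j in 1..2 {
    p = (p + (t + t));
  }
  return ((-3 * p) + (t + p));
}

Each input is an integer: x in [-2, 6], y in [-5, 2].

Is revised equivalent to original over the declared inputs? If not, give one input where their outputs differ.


These are not equivalent — on x=0, y=-5 the outputs split (-28 vs -21).
original: t = 4; ((y - y) != (x * y)) -> false; p = 0; [i=-2]; p = 0; [j=0]; p = 8; [j=1]; p = 16; return -28
revised: t = 3; ((y - y) != (x * y)) -> false; p = 0; p = 0; p = 6; [j=1]; p = 12; return -21
verdict: not equivalent; witness: x=0, y=-5


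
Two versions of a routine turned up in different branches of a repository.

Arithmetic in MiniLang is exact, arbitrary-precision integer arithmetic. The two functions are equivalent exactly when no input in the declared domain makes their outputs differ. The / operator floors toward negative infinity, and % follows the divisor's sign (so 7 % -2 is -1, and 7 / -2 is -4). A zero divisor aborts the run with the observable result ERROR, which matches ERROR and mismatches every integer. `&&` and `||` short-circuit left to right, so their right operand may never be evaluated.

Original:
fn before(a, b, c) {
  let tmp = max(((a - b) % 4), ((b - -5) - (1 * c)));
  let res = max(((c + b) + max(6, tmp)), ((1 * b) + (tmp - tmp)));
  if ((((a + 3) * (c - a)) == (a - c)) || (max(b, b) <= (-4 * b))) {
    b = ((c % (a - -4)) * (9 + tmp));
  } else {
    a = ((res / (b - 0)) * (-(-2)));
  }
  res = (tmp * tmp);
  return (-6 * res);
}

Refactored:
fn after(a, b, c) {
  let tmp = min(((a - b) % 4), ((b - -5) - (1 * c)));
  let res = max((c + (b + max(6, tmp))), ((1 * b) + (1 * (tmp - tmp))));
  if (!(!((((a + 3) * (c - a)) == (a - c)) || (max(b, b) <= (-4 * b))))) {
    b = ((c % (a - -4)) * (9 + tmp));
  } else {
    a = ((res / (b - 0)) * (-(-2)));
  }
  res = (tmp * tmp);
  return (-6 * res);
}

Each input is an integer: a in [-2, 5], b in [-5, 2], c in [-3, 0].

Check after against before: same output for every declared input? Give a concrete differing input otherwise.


Take a=-2, b=-5, c=-2.
before: tmp becomes 3; next res becomes -1; next ((((a + 3) * (c - a)) == (a - c)) || (max(b, b) <= (-4 * b))) evaluates to true; next b becomes 0; next res becomes 9; next final value -54
after: tmp becomes 2; next res becomes -1; next (!(!((((a + 3) * (c - a)) == (a - c)) || (max(b, b) <= (-4 * b))))) evaluates to true; next b becomes 0; next res becomes 4; next final value -24
-54 vs -24 — the two versions disagree here.
verdict: not equivalent; witness: a=-2, b=-5, c=-2


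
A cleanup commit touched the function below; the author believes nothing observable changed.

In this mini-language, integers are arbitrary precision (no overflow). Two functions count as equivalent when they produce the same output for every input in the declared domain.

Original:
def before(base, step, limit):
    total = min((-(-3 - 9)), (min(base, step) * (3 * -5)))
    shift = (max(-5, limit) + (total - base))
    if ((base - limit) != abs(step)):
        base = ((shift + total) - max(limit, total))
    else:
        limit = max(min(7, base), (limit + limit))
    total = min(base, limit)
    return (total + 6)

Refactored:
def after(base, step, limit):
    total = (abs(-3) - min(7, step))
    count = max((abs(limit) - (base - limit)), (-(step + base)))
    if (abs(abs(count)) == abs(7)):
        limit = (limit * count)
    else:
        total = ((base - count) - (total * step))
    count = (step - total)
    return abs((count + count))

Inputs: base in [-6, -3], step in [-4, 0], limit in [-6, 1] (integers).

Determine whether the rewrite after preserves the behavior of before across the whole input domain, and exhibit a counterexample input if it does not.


Run the pair on base=-6, step=-4, limit=-6.
before: total becomes 12; next shift becomes 13; next ((base - limit) != abs(step)) evaluates to true; next base becomes 13; next total becomes -6; next final value 0
after: total becomes 7; next count becomes 10; next (abs(abs(count)) == abs(7)) evaluates to false; next total becomes 12; next count becomes -16; next final value 32
0 != 32, so the rewrite changes behavior.
verdict: not equivalent; witness: base=-6, step=-4, limit=-6


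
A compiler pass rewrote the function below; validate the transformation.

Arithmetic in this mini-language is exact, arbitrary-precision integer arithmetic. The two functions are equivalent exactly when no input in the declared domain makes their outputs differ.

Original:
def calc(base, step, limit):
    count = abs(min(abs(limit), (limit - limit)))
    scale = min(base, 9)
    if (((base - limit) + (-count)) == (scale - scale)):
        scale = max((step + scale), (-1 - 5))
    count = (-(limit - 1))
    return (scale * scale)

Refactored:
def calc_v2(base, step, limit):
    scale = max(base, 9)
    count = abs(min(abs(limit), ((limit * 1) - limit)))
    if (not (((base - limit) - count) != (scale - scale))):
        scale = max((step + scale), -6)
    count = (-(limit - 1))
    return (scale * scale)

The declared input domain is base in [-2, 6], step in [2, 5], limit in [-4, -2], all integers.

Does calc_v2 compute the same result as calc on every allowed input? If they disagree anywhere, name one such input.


Evaluate both at base=-2, step=2, limit=-4.
calc: count := 0 | scale := -2 | (((base - limit) + (-count)) == (scale - scale)): false | count := 5 | result 4
calc_v2: scale := 9 | count := 0 | (not (((base - limit) - count) != (scale - scale))): false | count := 5 | result 81
4 against 81: the behavior changed.
verdict: not equivalent; witness: base=-2, step=2, limit=-4


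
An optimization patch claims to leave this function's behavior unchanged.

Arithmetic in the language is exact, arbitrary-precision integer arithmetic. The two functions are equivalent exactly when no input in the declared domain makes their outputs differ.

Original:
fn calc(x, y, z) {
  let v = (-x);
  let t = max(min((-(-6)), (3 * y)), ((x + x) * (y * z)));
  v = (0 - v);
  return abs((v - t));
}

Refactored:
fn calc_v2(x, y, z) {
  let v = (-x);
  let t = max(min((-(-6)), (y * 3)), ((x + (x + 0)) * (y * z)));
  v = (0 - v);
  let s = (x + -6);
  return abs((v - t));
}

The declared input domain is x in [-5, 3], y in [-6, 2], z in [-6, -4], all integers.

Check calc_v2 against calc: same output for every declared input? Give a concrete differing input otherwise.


Behavior is preserved: although statement counts differ; and constant usage differs; and local variable names differ; and arithmetic usage differs, the outputs never diverge.
Spot check at x=-5, y=-2, z=-6 — calc: v=5, then t=-6, then v=-5, then returns 1. calc_v2: v=5, then t=-6, then v=-5, then s=-11, then returns 1. Both give 1.
An exhaustive pass over the 243 declared inputs shows identical outputs.
verdict: equivalent


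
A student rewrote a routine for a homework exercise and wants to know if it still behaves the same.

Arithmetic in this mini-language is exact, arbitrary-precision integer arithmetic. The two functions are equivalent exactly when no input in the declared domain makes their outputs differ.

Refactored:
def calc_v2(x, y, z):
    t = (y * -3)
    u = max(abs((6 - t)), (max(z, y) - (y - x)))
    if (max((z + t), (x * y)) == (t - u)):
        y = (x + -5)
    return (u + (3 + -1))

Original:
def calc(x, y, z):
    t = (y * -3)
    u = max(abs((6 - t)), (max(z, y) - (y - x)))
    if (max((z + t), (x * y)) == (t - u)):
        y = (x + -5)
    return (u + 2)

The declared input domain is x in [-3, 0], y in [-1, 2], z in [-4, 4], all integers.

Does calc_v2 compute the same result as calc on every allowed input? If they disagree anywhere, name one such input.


Comparing the listings, the differences include: arithmetic usage differs, plus constant usage differs.
Spot check at x=0, y=2, z=0 — calc: t=-6, then u=12, then (max((z + t), (x * y)) == (t - u)) is false, then returns 14. calc_v2: t=-6, then u=12, then (max((z + t), (x * y)) == (t - u)) is false, then returns 14. Both give 14.
Checked all 144 inputs in the declared domain: the outputs agree on every one.
verdict: equivalent


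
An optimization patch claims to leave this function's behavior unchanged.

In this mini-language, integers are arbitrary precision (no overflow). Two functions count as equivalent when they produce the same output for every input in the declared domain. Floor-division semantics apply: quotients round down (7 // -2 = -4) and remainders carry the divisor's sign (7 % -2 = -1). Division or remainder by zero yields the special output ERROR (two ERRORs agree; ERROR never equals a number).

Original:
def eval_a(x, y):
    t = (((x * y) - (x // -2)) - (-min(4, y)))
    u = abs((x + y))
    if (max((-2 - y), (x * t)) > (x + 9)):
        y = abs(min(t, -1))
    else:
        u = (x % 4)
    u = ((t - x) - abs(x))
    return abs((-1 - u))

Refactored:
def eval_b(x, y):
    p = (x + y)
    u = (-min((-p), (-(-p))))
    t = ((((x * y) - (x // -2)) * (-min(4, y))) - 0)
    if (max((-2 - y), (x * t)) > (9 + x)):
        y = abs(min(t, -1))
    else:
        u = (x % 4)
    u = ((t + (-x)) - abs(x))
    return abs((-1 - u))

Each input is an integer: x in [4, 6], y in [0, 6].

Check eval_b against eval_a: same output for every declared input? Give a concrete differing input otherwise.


There is a counterexample at x=4, y=0: 5 on one side, 7 on the other.
eval_a: t := 2 | u := 4 | (max((-2 - y), (x * t)) > (x + 9)): false | u := 0 | u := -6 | result 5
eval_b: p := 4 | u := 4 | t := 0 | (max((-2 - y), (x * t)) > (9 + x)): false | u := 0 | u := -8 | result 7
verdict: not equivalent; witness: x=4, y=0


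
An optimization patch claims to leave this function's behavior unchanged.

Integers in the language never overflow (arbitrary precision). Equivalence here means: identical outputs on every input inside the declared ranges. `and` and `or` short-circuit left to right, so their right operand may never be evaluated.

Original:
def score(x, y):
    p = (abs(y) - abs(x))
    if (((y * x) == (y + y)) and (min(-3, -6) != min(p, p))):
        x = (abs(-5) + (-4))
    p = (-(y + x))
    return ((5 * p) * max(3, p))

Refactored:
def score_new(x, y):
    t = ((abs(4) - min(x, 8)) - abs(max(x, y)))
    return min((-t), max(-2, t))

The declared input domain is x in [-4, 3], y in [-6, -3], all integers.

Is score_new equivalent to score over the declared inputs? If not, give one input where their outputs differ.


The rewrite breaks on x=-4, y=-6, where the results are 500 and -4.
score: p := 2 | (((y * x) == (y + y)) and (min(-3, -6) != min(p, p))): false | p := 10 | result 500
score_new: t := 4 | result -4
verdict: not equivalent; witness: x=-4, y=-6


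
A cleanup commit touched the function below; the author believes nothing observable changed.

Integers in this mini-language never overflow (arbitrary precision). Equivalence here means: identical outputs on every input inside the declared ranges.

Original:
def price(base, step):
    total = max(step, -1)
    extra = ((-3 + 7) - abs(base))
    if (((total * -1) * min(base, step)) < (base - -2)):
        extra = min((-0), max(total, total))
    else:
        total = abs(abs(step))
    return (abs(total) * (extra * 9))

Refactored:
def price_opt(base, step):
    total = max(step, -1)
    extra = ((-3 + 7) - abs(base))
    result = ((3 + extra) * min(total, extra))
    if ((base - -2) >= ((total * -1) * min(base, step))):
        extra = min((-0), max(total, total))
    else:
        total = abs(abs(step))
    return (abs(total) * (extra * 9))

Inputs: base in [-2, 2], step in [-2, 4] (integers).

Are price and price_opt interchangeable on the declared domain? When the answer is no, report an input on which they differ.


Take base=-1, step=1.
price: total becomes 1; next extra becomes 3; next (((total * -1) * min(base, step)) < (base - -2)) evaluates to false; next total becomes 1; next final value 27
price_opt: total becomes 1; next extra becomes 3; next result becomes 6; next ((base - -2) >= ((total * -1) * min(base, step))) evaluates to true; next extra becomes 0; next final value 0
27 and 0 differ, so these are not the same function on this domain.
verdict: not equivalent; witness: base=-1, step=1


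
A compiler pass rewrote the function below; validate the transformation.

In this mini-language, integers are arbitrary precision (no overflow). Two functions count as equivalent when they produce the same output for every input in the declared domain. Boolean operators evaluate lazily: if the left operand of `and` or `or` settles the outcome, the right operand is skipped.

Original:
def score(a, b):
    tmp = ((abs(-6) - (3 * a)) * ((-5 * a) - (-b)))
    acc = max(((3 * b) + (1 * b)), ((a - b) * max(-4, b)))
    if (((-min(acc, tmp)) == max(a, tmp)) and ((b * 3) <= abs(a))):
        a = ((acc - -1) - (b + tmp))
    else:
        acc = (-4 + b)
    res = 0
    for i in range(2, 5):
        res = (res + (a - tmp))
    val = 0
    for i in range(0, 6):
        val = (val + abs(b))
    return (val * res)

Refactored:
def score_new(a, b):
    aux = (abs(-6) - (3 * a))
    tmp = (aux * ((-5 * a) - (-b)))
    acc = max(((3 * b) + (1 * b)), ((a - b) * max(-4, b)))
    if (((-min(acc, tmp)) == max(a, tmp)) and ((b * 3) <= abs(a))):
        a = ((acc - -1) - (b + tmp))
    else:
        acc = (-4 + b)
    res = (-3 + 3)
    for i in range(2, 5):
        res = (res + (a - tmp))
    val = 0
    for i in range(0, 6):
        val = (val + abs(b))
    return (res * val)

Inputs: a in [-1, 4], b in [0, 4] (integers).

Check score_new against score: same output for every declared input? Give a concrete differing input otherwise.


Behavior is preserved: although local variable names differ, and statement counts differ, and constant usage differs, and arithmetic usage differs, the outputs never diverge.
One worked example (a=3, b=4) — score: tmp becomes 33; next acc becomes 16; next (((-min(acc, tmp)) == max(a, tmp)) and ((b * 3) <= abs(a))) evaluates to false; next acc becomes 0; next res becomes 0; next at i=2:; next res becomes -30; next at i=3:; next res becomes -60; next at i=4:; next res becomes -90; next val becomes 0; next at i=0:; next val becomes 4; next at i=1:; next val becomes 8; next at i=2:; next val becomes 12; next at i=3:; next val becomes 16; next at i=4:; next val becomes 20; next at i=5:; next val becomes 24; next final value -2160; score_new: aux becomes -3; next tmp becomes 33; next acc becomes 16; next (((-min(acc, tmp)) == max(a, tmp)) and ((b * 3) <= abs(a))) evaluates to false; next acc becomes 0; next res becomes 0; next at i=2:; next res becomes -30; next at i=3:; next res becomes -60; next at i=4:; next res becomes -90; next val becomes 0; next at i=0:; next val becomes 4; next at i=1:; next val becomes 8; next at i=2:; next val becomes 12; next at i=3:; next val becomes 16; next at i=4:; next val becomes 20; next at i=5:; next val becomes 24; next final value -2160; agreement on -2160.
Checked all 30 inputs in the declared domain: the outputs agree on every one.
verdict: equivalent
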